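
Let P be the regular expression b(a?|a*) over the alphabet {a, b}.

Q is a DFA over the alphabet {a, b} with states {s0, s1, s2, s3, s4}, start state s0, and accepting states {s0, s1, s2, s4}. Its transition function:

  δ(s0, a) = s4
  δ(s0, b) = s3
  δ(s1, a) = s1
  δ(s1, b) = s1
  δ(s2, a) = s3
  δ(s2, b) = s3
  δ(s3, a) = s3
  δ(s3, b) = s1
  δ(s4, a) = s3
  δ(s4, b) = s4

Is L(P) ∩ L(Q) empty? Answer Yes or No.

Converting the expression P to a DFA (subset construction, then merging equivalent states) gives the minimal DFA with states {p0, p1, p2}, start state p0, accepting states {p2} and transitions p0: a→p1, b→p2; p1: a→p1, b→p1; p2: a→p2, b→p1.
Exploring the product automaton P × Q from the start pair (p0, s0), following both machines on each input symbol, reaches 5 state pairs: (p0, s0), (p1, s4), (p2, s3), (p1, s3), (p1, s1).
P accepts in {p2} and Q accepts in {s0, s1, s2, s4}; no reachable pair has both components accepting, so no string drives both machines to acceptance simultaneously and L(P) ∩ L(Q) = ∅.
So no string is accepted by both, and the intersection is empty.

Yes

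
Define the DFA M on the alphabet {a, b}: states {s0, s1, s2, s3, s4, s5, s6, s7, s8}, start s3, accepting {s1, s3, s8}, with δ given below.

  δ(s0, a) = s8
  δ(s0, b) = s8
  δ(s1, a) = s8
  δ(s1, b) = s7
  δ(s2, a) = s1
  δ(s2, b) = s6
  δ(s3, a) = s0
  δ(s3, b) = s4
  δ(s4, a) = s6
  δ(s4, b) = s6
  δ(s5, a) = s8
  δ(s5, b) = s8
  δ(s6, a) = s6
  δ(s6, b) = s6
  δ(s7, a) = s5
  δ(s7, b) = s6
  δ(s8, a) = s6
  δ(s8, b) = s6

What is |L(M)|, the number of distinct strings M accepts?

3

The useful subgraph on states {s0, s3, s8} is acyclic, so L(M) is finite; the longest accepting path visits 3 useful states, giving maximum string length 2.
Counting accepting paths from s3 by length: 1 of length 0, 2 of length 2. Total 3.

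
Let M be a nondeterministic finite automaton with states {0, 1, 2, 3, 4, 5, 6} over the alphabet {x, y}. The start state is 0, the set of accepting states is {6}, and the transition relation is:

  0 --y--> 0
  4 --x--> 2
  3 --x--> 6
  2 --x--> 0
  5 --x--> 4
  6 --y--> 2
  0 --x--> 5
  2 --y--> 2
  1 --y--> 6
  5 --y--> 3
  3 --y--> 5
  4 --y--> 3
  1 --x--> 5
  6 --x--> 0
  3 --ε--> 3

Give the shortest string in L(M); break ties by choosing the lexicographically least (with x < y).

xyx

A breadth-first search from 0 reaches an accepting state first via the path 0 → 5 → 3 → 6 on input xyx.
No string of length < 3 is accepted (BFS exhausts all shorter strings without reaching an accepting state), and xyx is the lexicographically least accepting string of length 3.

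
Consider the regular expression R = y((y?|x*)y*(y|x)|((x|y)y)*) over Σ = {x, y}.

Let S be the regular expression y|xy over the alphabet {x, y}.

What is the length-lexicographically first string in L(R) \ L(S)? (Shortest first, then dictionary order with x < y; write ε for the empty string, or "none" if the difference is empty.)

yx

The string yx is accepted by R but not by S.
No shorter string lies in the difference, and yx is the lexicographically first length-2 string in L(R) \ L(S).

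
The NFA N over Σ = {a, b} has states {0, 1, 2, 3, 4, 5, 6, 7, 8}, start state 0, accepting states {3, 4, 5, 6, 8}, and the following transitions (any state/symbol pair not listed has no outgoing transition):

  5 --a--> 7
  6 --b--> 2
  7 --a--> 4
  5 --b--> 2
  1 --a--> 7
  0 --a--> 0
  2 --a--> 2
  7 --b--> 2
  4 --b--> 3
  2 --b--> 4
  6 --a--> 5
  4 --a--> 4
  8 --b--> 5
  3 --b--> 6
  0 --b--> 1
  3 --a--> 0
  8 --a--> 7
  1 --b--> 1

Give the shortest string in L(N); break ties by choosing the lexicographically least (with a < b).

baa

A breadth-first search from 0 reaches an accepting state first via the path 0 → 1 → 7 → 4 on input baa.
No string of length < 3 is accepted (BFS exhausts all shorter strings without reaching an accepting state), and baa is the lexicographically least accepting string of length 3.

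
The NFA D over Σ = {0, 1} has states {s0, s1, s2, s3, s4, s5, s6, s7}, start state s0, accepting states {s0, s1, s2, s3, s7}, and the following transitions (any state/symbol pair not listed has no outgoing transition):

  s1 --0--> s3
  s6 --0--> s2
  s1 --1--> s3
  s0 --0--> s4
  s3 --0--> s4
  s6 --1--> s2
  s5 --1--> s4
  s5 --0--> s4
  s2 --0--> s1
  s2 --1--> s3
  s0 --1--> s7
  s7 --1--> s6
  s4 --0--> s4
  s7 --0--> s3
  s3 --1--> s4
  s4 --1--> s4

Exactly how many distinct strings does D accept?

13

The useful subgraph on states {s0, s1, s2, s3, s6, s7} is acyclic, so L(D) is finite; the longest accepting path visits 6 useful states, giving maximum string length 5.
Counting accepting paths from s0 by length: 1 of length 0, 1 of length 1, 1 of length 2, 2 of length 3, 4 of length 4, 4 of length 5. Total 13.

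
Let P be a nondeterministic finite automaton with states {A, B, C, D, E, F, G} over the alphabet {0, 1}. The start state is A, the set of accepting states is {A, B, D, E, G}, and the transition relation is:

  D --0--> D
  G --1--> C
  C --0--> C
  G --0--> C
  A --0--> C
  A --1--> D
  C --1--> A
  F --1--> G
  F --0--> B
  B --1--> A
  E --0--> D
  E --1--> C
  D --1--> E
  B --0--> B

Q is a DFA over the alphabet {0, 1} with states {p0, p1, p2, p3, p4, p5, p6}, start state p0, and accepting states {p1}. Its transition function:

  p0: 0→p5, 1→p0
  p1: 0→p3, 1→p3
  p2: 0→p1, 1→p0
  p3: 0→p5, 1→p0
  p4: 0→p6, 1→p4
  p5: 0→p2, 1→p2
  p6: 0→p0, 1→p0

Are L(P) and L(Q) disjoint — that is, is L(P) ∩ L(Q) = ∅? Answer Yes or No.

The string 1000 is accepted by both P and Q.
Hence L(P) ∩ L(Q) ≠ ∅.

No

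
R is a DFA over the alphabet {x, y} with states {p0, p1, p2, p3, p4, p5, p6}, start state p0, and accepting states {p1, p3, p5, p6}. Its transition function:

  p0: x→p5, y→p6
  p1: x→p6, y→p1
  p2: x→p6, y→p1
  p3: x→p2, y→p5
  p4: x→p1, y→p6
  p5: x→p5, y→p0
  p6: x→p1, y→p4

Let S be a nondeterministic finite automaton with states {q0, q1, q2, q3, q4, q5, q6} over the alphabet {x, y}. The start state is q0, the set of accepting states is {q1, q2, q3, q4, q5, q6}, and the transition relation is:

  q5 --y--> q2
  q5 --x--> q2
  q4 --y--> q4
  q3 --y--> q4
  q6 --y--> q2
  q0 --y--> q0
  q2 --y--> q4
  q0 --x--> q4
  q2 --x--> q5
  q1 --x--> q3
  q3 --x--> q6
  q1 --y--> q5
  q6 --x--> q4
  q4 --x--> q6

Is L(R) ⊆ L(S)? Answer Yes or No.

No

The string y is in L(R) but not in L(S).
So L(R) ⊄ L(S).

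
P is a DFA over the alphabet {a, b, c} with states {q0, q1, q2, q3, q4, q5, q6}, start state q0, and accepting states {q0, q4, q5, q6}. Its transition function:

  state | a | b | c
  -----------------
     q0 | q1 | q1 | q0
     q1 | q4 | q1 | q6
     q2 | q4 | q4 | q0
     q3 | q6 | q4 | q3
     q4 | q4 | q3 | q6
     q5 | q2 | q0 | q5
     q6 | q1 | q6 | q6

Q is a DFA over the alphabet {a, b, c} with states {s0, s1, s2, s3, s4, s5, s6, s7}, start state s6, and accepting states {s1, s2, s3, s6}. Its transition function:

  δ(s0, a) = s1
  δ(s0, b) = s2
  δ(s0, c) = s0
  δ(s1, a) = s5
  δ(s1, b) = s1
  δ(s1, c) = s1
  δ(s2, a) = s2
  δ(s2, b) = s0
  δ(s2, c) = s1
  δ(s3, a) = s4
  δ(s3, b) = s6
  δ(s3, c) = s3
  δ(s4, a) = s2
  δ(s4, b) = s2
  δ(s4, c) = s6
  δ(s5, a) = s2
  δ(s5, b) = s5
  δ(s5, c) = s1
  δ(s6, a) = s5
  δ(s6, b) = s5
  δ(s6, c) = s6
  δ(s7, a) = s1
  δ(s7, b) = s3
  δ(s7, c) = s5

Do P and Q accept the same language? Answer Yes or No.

Yes

Exploring the product automaton P × Q from the start pair (q0, s6), following both machines on each input symbol, reaches 5 state pairs: (q0, s6), (q1, s5), (q4, s2), (q6, s1), (q3, s0).
P accepts in {q0, q4, q5, q6} and Q accepts in {s1, s2, s3, s6}. In every reachable pair the two components are either both accepting — (q0, s6), (q4, s2), (q6, s1) — or both non-accepting, so no string is accepted by exactly one of the machines: L(P) \ L(Q) and L(Q) \ L(P) are both empty.
Hence every string is accepted by P iff it is accepted by Q, and the two languages coincide.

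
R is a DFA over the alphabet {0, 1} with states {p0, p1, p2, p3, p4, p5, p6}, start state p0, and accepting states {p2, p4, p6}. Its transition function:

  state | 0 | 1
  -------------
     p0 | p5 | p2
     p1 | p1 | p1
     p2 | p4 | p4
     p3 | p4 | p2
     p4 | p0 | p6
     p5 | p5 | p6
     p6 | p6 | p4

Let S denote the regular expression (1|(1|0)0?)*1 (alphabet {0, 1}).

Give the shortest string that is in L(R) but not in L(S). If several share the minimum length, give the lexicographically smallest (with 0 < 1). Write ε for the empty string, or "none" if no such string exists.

The string 10 is accepted by R but not by S.
No shorter string lies in the difference, and 10 is the lexicographically first length-2 string in L(R) \ L(S).

10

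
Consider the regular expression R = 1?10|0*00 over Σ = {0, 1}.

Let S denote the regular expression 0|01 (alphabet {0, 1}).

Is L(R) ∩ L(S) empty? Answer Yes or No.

Converting the expression R to a DFA (subset construction, then merging equivalent states) gives the minimal DFA with states {r0, r1, r2, r3, r4, r5, r6}, start state r0, accepting states {r3, r5} and transitions r0: 0→r1, 1→r2; r1: 0→r3, 1→r4; r2: 0→r5, 1→r6; r3: 0→r3, 1→r4; r4: 0→r4, 1→r4; r5: 0→r4, 1→r4; r6: 0→r5, 1→r4.
Converting the expression S to a DFA (subset construction, then merging equivalent states) gives the minimal DFA with states {s0, s1, s2, s3}, start state s0, accepting states {s1, s3} and transitions s0: 0→s1, 1→s2; s1: 0→s2, 1→s3; s2: 0→s2, 1→s2; s3: 0→s2, 1→s2.
Exploring the product automaton R × S from the start pair (r0, s0), following both machines on each input symbol, reaches 8 state pairs: (r0, s0), (r1, s1), (r2, s2), (r3, s2), (r4, s3), (r5, s2), (r6, s2), (r4, s2).
R accepts in {r3, r5} and S accepts in {s1, s3}; no reachable pair has both components accepting, so no string drives both machines to acceptance simultaneously and L(R) ∩ L(S) = ∅.
So no string is accepted by both, and the intersection is empty.

Yes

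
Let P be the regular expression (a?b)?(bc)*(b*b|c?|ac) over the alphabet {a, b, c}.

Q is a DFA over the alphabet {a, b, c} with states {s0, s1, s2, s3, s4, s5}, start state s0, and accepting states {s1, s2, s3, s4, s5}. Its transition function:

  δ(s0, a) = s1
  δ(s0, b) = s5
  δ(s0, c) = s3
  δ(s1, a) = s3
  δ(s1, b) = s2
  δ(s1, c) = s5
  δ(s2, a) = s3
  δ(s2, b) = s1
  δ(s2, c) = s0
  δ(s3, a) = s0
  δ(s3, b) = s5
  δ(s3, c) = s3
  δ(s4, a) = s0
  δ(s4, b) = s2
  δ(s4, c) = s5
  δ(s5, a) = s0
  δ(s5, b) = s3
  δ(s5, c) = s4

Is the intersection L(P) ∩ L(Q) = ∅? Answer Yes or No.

No

The string b is accepted by both P and Q.
Hence L(P) ∩ L(Q) ≠ ∅.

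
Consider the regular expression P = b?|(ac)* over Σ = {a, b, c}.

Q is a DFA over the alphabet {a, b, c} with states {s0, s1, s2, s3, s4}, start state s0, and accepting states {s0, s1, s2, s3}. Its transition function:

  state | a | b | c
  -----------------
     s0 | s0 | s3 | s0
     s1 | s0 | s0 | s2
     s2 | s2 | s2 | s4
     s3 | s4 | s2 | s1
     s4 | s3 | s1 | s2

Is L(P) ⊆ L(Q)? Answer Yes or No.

Converting the expression P to a DFA (subset construction, then merging equivalent states) gives the minimal DFA with states {p0, p1, p2, p3, p4}, start state p0, accepting states {p0, p2, p4} and transitions p0: a→p1, b→p2, c→p3; p1: a→p3, b→p3, c→p4; p2: a→p3, b→p3, c→p3; p3: a→p3, b→p3, c→p3; p4: a→p1, b→p3, c→p3.
Exploring the product automaton P × Q from the start pair (p0, s0), following both machines on each input symbol, reaches 9 state pairs: (p0, s0), (p1, s0), (p2, s3), (p3, s0), (p3, s3), (p4, s0), (p3, s4), (p3, s2), (p3, s1).
P accepts in {p0, p2, p4} and Q accepts in {s0, s1, s2, s3}. The reachable pairs whose P-component is accepting are (p0, s0), (p2, s3), (p4, s0); in each of them the Q-component is accepting too, so the product for L(P) \ L(Q) (P-component accepting, Q-component rejecting) has no reachable accepting pair and the difference is empty.
Hence every string in L(P) is also in L(Q).

Yes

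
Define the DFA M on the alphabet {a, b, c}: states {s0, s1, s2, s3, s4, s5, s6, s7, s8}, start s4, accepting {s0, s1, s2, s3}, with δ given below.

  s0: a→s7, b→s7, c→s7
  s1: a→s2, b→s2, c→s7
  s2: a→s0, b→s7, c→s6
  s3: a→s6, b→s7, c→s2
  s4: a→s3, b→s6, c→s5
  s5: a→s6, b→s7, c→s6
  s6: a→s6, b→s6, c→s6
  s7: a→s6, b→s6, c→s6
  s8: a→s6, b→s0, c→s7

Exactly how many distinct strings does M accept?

The useful subgraph on states {s0, s2, s3, s4} is acyclic, so L(M) is finite; the longest accepting path visits 4 useful states, giving maximum string length 3.
Counting accepting paths from s4 by length: 1 of length 1, 1 of length 2, 1 of length 3. Total 3.

3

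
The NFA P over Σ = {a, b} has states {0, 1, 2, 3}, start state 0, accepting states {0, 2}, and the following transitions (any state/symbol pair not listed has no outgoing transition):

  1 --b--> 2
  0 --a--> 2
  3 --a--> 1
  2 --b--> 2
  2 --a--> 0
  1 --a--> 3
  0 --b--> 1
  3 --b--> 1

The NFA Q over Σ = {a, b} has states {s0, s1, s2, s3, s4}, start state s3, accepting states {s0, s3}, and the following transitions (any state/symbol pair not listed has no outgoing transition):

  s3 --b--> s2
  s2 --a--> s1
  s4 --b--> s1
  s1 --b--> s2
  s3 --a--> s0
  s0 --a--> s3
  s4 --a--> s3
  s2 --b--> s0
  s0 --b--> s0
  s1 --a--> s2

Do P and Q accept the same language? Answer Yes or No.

Exploring the product automaton P × Q from the start pair (0, s3), following both machines on each input symbol, reaches 4 state pairs: (0, s3), (2, s0), (1, s2), (3, s1).
P accepts in {0, 2} and Q accepts in {s0, s3}. In every reachable pair the two components are either both accepting — (0, s3), (2, s0) — or both non-accepting, so no string is accepted by exactly one of the machines: L(P) \ L(Q) and L(Q) \ L(P) are both empty.
Hence every string is accepted by P iff it is accepted by Q, and the two languages coincide.

Yes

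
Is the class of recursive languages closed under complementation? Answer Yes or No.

Yes

Run the decider for L and flip its answer; since the decider halts on every input, this decides the complement.
So the recursive languages are closed under complement.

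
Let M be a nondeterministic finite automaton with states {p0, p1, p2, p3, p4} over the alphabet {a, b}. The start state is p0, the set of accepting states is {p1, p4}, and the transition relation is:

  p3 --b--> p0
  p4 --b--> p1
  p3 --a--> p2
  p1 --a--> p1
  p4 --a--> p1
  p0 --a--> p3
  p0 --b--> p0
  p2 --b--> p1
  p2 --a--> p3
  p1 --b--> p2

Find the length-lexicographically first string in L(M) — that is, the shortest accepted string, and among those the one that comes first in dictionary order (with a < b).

A breadth-first search from p0 reaches an accepting state first via the path p0 → p3 → p2 → p1 on input aab.
No string of length < 3 is accepted (BFS exhausts all shorter strings without reaching an accepting state), and aab is the lexicographically least accepting string of length 3.

aab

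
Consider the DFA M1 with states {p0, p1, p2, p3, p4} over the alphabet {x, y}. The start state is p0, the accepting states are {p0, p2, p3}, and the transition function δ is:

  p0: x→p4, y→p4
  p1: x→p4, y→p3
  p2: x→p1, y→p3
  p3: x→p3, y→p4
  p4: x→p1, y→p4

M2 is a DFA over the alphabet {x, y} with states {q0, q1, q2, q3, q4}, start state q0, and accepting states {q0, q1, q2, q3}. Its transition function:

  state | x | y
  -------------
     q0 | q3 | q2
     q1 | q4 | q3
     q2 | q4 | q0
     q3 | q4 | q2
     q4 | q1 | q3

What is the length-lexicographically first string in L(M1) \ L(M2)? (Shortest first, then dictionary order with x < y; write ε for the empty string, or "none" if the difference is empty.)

xxyx

The string xxyx is accepted by M1 but not by M2.
No shorter string lies in the difference, and xxyx is the lexicographically first length-4 string in L(M1) \ L(M2).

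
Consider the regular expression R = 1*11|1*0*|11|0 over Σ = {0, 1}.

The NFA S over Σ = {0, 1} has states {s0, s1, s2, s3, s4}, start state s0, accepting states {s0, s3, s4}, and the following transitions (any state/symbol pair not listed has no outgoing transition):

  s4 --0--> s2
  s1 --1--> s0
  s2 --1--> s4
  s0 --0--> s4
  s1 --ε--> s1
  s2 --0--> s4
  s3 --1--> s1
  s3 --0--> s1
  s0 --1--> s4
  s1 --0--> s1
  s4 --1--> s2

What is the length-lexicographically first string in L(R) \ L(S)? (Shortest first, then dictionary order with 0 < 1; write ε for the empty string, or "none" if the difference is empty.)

00

The string 00 is accepted by R but not by S.
No shorter string lies in the difference, and 00 is the lexicographically first length-2 string in L(R) \ L(S).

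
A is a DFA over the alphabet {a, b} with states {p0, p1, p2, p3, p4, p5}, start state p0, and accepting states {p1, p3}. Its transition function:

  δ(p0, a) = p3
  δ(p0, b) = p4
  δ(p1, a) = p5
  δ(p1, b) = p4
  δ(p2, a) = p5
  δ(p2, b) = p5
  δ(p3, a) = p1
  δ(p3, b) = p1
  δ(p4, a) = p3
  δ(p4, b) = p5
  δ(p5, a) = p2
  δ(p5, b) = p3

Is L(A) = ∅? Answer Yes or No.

No

The string a is accepted: the run p0 → p3 ends in the accepting state p3.
Since at least one string is accepted, L(A) is not empty.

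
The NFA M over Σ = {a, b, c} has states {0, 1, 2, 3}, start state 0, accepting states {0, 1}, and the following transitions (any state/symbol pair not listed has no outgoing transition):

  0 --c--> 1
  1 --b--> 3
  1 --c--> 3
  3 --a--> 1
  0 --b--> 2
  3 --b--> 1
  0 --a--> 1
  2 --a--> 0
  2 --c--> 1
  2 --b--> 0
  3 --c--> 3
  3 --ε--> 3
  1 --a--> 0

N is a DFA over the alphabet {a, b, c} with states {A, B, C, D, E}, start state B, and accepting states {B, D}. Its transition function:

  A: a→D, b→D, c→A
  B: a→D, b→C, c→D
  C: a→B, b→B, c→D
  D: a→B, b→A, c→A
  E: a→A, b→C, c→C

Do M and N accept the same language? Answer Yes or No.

Exploring the product automaton M × N from the start pair (0, B), following both machines on each input symbol, reaches 4 state pairs: (0, B), (1, D), (2, C), (3, A).
M accepts in {0, 1} and N accepts in {B, D}. In every reachable pair the two components are either both accepting — (0, B), (1, D) — or both non-accepting, so no string is accepted by exactly one of the machines: L(M) \ L(N) and L(N) \ L(M) are both empty.
Hence every string is accepted by M iff it is accepted by N, and the two languages coincide.

Yes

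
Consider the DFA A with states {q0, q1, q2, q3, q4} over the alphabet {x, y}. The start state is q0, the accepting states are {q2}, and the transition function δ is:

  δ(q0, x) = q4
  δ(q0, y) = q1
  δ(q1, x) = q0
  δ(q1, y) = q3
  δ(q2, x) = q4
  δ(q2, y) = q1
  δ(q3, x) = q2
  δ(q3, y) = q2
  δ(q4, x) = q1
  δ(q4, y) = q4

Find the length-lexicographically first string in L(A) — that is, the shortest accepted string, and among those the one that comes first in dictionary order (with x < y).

yyx

A breadth-first search from q0 reaches an accepting state first via the path q0 → q1 → q3 → q2 on input yyx.
No string of length < 3 is accepted (BFS exhausts all shorter strings without reaching an accepting state), and yyx is the lexicographically least accepting string of length 3.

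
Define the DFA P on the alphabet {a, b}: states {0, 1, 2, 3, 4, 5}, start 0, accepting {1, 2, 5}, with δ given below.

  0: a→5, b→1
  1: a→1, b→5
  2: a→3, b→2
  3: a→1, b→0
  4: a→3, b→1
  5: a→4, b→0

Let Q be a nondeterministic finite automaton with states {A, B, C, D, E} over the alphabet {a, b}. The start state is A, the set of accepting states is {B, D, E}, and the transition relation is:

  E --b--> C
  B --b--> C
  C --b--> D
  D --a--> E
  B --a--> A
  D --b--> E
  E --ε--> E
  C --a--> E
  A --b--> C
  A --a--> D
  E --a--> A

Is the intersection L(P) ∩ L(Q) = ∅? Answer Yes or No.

No

The string a is accepted by both P and Q.
Hence L(P) ∩ L(Q) ≠ ∅.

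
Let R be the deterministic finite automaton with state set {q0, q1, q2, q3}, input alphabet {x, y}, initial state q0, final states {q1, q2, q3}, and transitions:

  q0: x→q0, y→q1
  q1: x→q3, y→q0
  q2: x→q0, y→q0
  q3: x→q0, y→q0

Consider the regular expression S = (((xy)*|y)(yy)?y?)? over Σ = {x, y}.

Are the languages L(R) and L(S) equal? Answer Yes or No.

No

The string yx is accepted by R but rejected by S.
So L(R) ≠ L(S).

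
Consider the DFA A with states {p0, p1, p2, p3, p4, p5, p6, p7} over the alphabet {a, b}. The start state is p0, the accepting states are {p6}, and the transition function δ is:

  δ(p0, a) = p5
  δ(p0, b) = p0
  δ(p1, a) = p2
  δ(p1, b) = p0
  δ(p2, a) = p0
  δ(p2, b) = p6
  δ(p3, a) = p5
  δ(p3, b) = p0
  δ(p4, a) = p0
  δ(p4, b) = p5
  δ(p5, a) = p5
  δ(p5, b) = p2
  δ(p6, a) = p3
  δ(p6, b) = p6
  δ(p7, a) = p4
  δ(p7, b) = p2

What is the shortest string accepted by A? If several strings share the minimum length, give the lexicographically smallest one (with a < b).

A breadth-first search from p0 reaches an accepting state first via the path p0 → p5 → p2 → p6 on input abb.
No string of length < 3 is accepted (BFS exhausts all shorter strings without reaching an accepting state), and abb is the lexicographically least accepting string of length 3.

abb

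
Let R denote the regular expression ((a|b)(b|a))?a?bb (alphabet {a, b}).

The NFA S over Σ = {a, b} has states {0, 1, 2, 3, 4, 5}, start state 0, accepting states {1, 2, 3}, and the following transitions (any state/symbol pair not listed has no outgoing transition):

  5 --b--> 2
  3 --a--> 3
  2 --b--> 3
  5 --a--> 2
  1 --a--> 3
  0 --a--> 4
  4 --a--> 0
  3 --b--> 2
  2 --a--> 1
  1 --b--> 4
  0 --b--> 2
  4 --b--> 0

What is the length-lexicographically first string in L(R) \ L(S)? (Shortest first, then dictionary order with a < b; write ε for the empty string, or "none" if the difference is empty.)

The string babb is accepted by R but not by S.
No shorter string lies in the difference, and babb is the lexicographically first length-4 string in L(R) \ L(S).

babb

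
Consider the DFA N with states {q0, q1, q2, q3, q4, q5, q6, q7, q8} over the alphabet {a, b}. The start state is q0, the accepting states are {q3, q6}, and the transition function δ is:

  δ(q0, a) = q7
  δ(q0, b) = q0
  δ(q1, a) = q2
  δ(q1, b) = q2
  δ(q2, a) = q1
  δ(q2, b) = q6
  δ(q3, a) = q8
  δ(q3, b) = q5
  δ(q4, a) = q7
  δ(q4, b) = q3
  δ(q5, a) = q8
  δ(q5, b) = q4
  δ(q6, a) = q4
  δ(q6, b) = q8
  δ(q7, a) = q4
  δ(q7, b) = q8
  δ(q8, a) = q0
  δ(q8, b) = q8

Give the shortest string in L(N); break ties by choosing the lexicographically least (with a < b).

aab

A breadth-first search from q0 reaches an accepting state first via the path q0 → q7 → q4 → q3 on input aab.
No string of length < 3 is accepted (BFS exhausts all shorter strings without reaching an accepting state), and aab is the lexicographically least accepting string of length 3.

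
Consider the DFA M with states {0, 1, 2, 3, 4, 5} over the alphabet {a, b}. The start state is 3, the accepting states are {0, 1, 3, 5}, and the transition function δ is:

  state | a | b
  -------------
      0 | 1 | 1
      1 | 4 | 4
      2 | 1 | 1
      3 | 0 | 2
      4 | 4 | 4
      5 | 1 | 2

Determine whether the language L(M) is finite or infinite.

The useful states (reachable from 3 and able to reach an accepting state) are {0, 1, 2, 3}.
Restricted to these states the transition graph has no cycle, so every accepting path has bounded length and L is finite.

finite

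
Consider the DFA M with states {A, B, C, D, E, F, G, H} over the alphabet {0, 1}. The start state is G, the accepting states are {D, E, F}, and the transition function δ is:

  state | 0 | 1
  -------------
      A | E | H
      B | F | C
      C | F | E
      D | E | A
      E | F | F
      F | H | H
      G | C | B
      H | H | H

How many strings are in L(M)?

The useful subgraph on states {B, C, E, F, G} is acyclic, so L(M) is finite; the longest accepting path visits 5 useful states, giving maximum string length 4.
Counting accepting paths from G by length: 3 of length 2, 4 of length 3, 2 of length 4. Total 9.

9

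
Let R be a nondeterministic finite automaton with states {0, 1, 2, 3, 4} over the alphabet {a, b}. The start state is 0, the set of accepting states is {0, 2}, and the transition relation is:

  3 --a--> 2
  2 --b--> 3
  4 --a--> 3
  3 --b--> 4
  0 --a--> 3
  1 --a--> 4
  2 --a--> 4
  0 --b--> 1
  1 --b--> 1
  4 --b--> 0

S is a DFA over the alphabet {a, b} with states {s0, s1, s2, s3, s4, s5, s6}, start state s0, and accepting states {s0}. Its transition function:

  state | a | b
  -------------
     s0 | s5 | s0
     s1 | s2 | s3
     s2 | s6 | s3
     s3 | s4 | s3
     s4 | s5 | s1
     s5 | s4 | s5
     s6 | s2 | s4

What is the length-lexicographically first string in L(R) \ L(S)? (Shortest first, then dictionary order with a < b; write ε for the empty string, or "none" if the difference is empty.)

The string aa is accepted by R but not by S.
No shorter string lies in the difference, and aa is the lexicographically first length-2 string in L(R) \ L(S).

aa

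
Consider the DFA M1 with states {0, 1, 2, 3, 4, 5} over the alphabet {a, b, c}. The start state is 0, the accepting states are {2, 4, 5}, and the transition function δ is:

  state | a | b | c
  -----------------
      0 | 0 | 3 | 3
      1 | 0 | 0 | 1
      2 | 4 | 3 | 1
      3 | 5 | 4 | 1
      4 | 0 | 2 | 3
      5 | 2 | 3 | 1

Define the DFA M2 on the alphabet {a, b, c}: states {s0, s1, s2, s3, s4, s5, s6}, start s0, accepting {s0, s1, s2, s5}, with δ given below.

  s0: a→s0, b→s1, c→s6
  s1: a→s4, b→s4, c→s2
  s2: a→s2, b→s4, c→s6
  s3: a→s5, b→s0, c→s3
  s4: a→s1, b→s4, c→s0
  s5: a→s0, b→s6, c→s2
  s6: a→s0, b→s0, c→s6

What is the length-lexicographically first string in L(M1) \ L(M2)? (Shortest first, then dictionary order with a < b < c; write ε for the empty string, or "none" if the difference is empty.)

ba

The string ba is accepted by M1 but not by M2.
No shorter string lies in the difference, and ba is the lexicographically first length-2 string in L(M1) \ L(M2).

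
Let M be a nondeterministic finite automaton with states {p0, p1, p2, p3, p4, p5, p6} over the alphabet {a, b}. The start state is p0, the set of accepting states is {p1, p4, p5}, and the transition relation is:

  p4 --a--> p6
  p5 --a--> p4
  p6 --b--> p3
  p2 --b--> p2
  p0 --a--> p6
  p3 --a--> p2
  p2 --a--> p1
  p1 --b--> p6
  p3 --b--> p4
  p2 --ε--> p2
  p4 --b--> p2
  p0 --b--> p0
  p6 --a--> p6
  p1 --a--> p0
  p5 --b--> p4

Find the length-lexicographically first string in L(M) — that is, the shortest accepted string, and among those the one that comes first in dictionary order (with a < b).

abb

A breadth-first search from p0 reaches an accepting state first via the path p0 → p6 → p3 → p4 on input abb.
No string of length < 3 is accepted (BFS exhausts all shorter strings without reaching an accepting state), and abb is the lexicographically least accepting string of length 3.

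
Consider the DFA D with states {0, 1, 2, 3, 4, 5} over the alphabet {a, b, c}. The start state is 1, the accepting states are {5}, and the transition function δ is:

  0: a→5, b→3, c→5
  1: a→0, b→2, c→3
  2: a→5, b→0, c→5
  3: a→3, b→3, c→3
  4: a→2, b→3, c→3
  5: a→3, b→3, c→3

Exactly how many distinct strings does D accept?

6

The useful subgraph on states {0, 1, 2, 5} is acyclic, so L(D) is finite; the longest accepting path visits 4 useful states, giving maximum string length 3.
Counting accepting paths from 1 by length: 4 of length 2, 2 of length 3. Total 6.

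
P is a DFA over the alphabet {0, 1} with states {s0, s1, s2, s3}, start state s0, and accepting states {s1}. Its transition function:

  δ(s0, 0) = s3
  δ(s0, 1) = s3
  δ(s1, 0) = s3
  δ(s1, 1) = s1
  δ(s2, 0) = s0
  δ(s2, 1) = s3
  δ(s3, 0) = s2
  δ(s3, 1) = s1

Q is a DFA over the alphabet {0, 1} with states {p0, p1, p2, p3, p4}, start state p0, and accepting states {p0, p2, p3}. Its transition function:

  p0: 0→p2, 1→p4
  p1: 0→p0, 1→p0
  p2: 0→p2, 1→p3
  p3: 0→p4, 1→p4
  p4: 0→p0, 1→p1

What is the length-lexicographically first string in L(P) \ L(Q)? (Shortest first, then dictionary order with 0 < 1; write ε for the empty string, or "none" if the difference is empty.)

The string 11 is accepted by P but not by Q.
No shorter string lies in the difference, and 11 is the lexicographically first length-2 string in L(P) \ L(Q).

11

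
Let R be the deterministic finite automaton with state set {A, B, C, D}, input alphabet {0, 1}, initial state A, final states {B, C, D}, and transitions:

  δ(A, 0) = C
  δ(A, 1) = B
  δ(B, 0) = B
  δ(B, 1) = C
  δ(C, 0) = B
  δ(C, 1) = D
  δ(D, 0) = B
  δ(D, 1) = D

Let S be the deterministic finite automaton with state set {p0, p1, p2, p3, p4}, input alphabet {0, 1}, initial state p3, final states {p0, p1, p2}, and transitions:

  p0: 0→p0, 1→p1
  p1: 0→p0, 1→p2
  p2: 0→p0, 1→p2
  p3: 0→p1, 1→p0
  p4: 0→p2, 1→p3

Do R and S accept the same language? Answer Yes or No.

Exploring the product automaton R × S from the start pair (A, p3), following both machines on each input symbol, reaches 4 state pairs: (A, p3), (C, p1), (B, p0), (D, p2).
R accepts in {B, C, D} and S accepts in {p0, p1, p2}. In every reachable pair the two components are either both accepting — (C, p1), (B, p0), (D, p2) — or both non-accepting, so no string is accepted by exactly one of the machines: L(R) \ L(S) and L(S) \ L(R) are both empty.
Hence every string is accepted by R iff it is accepted by S, and the two languages coincide.

Yes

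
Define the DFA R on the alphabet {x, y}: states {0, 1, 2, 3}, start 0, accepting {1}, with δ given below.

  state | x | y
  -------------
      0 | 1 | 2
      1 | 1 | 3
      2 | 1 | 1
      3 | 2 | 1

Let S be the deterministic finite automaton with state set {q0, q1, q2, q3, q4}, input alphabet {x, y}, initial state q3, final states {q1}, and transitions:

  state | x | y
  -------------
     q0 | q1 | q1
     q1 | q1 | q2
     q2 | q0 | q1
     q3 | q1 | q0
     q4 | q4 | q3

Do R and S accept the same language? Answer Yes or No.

Yes

Exploring the product automaton R × S from the start pair (0, q3), following both machines on each input symbol, reaches 4 state pairs: (0, q3), (1, q1), (2, q0), (3, q2).
R accepts in {1} and S accepts in {q1}. In every reachable pair the two components are either both accepting — (1, q1) — or both non-accepting, so no string is accepted by exactly one of the machines: L(R) \ L(S) and L(S) \ L(R) are both empty.
Hence every string is accepted by R iff it is accepted by S, and the two languages coincide.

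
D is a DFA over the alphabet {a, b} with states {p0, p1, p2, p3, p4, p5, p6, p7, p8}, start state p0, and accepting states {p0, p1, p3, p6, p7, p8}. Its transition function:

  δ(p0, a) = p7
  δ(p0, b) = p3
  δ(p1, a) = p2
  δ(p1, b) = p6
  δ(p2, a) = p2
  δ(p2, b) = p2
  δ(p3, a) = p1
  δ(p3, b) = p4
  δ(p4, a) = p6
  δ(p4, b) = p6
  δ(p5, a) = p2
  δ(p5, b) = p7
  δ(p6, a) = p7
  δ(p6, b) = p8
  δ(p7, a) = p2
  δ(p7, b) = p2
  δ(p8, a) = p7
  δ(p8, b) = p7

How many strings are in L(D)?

The useful subgraph on states {p0, p1, p3, p4, p6, p7, p8} is acyclic, so L(D) is finite; the longest accepting path visits 6 useful states, giving maximum string length 5.
Counting accepting paths from p0 by length: 1 of length 0, 2 of length 1, 1 of length 2, 3 of length 3, 6 of length 4, 6 of length 5. Total 19.

19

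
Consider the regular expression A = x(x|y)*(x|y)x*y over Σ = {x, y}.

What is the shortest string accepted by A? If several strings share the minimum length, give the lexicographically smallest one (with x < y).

By inspection of the expression, no string of length less than 3 matches, and xxy is the lexicographically first match of length 3.

xxy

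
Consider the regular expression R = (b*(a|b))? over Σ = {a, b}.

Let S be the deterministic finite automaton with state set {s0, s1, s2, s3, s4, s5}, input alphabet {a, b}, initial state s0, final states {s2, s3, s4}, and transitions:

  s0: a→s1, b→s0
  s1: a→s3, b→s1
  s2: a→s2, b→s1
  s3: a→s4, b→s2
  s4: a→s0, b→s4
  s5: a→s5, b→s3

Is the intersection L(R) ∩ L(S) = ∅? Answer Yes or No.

Yes

Converting the expression R to a DFA (subset construction, then merging equivalent states) gives the minimal DFA with states {r0, r1, r2}, start state r0, accepting states {r0, r1} and transitions r0: a→r1, b→r0; r1: a→r2, b→r2; r2: a→r2, b→r2.
Exploring the product automaton R × S from the start pair (r0, s0), following both machines on each input symbol, reaches 7 state pairs: (r0, s0), (r1, s1), (r2, s3), (r2, s1), (r2, s4), (r2, s2), (r2, s0).
R accepts in {r0, r1} and S accepts in {s2, s3, s4}; no reachable pair has both components accepting, so no string drives both machines to acceptance simultaneously and L(R) ∩ L(S) = ∅.
So no string is accepted by both, and the intersection is empty.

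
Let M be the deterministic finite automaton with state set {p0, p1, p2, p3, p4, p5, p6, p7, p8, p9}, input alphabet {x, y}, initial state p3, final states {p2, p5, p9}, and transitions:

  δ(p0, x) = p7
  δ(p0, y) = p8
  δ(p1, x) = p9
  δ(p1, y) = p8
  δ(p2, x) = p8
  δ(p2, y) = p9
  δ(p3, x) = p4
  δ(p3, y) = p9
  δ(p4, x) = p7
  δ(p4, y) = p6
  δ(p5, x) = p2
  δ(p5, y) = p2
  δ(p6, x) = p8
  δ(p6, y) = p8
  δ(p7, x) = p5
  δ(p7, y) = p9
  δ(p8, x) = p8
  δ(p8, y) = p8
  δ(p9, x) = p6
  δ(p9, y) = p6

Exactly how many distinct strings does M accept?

The useful subgraph on states {p2, p3, p4, p5, p7, p9} is acyclic, so L(M) is finite; the longest accepting path visits 6 useful states, giving maximum string length 5.
Counting accepting paths from p3 by length: 1 of length 1, 2 of length 3, 2 of length 4, 2 of length 5. Total 7.

7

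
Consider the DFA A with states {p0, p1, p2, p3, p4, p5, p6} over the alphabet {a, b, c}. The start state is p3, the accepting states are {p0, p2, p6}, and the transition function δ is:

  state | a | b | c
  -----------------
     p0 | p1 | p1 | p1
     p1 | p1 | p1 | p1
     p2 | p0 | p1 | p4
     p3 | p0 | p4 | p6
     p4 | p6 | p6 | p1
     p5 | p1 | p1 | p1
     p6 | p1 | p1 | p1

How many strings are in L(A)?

4

The useful subgraph on states {p0, p3, p4, p6} is acyclic, so L(A) is finite; the longest accepting path visits 3 useful states, giving maximum string length 2.
Counting accepting paths from p3 by length: 2 of length 1, 2 of length 2. Total 4.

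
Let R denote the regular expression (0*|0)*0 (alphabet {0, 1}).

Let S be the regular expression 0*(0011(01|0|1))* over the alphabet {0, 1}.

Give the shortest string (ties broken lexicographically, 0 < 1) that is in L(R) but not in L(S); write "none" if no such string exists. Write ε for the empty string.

Converting the expression R to a DFA (subset construction, then merging equivalent states) gives the minimal DFA with states {r0, r1, r2}, start state r0, accepting states {r1} and transitions r0: 0→r1, 1→r2; r1: 0→r1, 1→r2; r2: 0→r2, 1→r2.
Converting the expression S to a DFA (subset construction, then merging equivalent states) gives the minimal DFA with states {s0, s1, s2, s3, s4, s5, s6, s7, s8, s9}, start state s0, accepting states {s0, s1, s3, s6, s7} and transitions s0: 0→s1, 1→s2; s1: 0→s3, 1→s2; s2: 0→s2, 1→s2; s3: 0→s3, 1→s4; s4: 0→s2, 1→s5; s5: 0→s6, 1→s7; s6: 0→s8, 1→s7; s7: 0→s8, 1→s2; s8: 0→s9, 1→s2; s9: 0→s2, 1→s4.
Exploring the product automaton R × S from the start pair (r0, s0), following both machines on each input symbol, reaches 10 state pairs: (r0, s0), (r1, s1), (r2, s2), (r1, s3), (r2, s4), (r2, s5), (r2, s6), (r2, s7), (r2, s8), (r2, s9).
R accepts in {r1} and S accepts in {s0, s1, s3, s6, s7}. The reachable pairs whose R-component is accepting are (r1, s1), (r1, s3); in each of them the S-component is accepting too, so the product for L(R) \ L(S) (R-component accepting, S-component rejecting) has no reachable accepting pair and the difference is empty.
So every string accepted by R is also accepted by S: L(R) \ L(S) = ∅ and there is no such string.

none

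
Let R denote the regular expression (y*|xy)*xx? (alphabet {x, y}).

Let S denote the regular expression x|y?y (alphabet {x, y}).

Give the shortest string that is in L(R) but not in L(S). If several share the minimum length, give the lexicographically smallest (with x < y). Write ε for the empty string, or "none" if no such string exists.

The string xx is accepted by R but not by S.
No shorter string lies in the difference, and xx is the lexicographically first length-2 string in L(R) \ L(S).

xx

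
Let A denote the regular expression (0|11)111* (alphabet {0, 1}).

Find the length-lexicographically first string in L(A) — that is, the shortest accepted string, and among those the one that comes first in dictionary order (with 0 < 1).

By inspection of the expression, no string of length less than 3 matches, and 011 is the lexicographically first match of length 3.

011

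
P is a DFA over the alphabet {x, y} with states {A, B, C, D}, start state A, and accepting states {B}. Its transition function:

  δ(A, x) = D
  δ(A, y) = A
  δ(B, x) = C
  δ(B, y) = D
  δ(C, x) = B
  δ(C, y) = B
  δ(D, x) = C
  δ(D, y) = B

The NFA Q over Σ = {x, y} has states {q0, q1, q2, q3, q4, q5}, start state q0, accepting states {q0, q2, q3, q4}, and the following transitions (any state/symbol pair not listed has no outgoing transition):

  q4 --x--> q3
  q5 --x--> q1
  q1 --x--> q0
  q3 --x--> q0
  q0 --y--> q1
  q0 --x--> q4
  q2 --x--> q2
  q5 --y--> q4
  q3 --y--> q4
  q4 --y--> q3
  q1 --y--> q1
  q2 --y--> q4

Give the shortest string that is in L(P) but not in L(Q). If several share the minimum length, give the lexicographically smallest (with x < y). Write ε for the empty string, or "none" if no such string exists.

The string yxy is accepted by P but not by Q.
No shorter string lies in the difference, and yxy is the lexicographically first length-3 string in L(P) \ L(Q).

yxy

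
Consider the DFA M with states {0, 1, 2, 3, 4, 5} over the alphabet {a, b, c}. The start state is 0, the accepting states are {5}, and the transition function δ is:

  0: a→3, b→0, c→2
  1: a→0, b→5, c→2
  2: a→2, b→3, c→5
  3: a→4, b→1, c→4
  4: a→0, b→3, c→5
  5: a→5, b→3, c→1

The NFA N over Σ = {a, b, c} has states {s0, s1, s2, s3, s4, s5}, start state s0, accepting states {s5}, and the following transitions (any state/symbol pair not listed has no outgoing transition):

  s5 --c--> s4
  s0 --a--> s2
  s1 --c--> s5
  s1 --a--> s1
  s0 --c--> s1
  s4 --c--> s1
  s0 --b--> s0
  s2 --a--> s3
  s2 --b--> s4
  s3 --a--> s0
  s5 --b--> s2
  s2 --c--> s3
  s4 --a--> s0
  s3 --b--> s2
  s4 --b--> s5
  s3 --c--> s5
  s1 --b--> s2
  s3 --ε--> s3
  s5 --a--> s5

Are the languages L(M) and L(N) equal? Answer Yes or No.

Yes

Exploring the product automaton M × N from the start pair (0, s0), following both machines on each input symbol, reaches 6 state pairs: (0, s0), (3, s2), (2, s1), (4, s3), (1, s4), (5, s5).
M accepts in {5} and N accepts in {s5}. In every reachable pair the two components are either both accepting — (5, s5) — or both non-accepting, so no string is accepted by exactly one of the machines: L(M) \ L(N) and L(N) \ L(M) are both empty.
Hence every string is accepted by M iff it is accepted by N, and the two languages coincide.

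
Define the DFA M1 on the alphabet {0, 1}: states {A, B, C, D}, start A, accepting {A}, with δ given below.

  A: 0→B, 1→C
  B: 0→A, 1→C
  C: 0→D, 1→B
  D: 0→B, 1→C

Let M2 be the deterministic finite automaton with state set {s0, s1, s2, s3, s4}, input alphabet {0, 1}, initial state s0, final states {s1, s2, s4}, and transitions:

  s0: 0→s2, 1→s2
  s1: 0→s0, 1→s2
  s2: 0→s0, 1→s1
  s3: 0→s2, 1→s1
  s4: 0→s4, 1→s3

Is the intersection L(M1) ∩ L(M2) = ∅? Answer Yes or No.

Exploring the product automaton M1 × M2 from the start pair (A, s0), following both machines on each input symbol, reaches 6 state pairs: (A, s0), (B, s2), (C, s2), (C, s1), (D, s0), (B, s1).
M1 accepts in {A} and M2 accepts in {s1, s2, s4}; no reachable pair has both components accepting, so no string drives both machines to acceptance simultaneously and L(M1) ∩ L(M2) = ∅.
So no string is accepted by both, and the intersection is empty.

Yes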